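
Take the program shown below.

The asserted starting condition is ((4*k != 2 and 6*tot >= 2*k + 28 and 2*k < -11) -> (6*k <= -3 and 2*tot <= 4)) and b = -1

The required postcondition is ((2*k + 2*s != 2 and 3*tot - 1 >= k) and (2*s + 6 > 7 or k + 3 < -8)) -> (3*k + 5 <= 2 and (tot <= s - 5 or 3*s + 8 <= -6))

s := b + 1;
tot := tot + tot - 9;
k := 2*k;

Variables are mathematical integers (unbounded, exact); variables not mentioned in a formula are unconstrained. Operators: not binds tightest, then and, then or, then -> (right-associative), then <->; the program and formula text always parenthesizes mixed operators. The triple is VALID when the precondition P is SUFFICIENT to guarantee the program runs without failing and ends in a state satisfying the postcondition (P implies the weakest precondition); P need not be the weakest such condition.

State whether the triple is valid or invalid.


Working backward. After the program, the postcondition ((2*k + 2*s != 2 and 3*tot - 1 >= k) and (2*s + 6 > 7 or k + 3 < -8)) -> (3*k + 5 <= 2 and (tot <= s - 5 or 3*s + 8 <= -6)) must hold; in canonical form it is (2*k + 2*s != 2 and 3*tot >= k + 1 and (2*s > 1 or k < -11)) -> (3*k <= -3 and (tot <= s - 5 or 3*s <= -14)).
Before k := 2*k: (4*k + 2*s != 2 and 3*tot >= 2*k + 1 and (2*s > 1 or 2*k < -11)) -> (6*k <= -3 and (tot <= s - 5 or 3*s <= -14))
Before tot := tot + tot - 9: (4*k + 2*s != 2 and 6*tot >= 2*k + 28 and (2*s > 1 or 2*k < -11)) -> (6*k <= -3 and (2*tot <= s + 4 or 3*s <= -14))
Before s := b + 1: (2*b + 4*k != 0 and 6*tot >= 2*k + 28 and (2*b > -1 or 2*k < -11)) -> (6*k <= -3 and (2*tot <= b + 5 or 3*b <= -17))
The weakest precondition is (2*b + 4*k != 0 and 6*tot >= 2*k + 28 and (2*b > -1 or 2*k < -11)) -> (6*k <= -3 and (2*tot <= b + 5 or 3*b <= -17)).
Check whether ((4*k != 2 and 6*tot >= 2*k + 28 and 2*k < -11) -> (6*k <= -3 and 2*tot <= 4)) and b = -1 implies it.
Every state satisfying the precondition satisfies the weakest precondition: the implication holds.
Answer: valid


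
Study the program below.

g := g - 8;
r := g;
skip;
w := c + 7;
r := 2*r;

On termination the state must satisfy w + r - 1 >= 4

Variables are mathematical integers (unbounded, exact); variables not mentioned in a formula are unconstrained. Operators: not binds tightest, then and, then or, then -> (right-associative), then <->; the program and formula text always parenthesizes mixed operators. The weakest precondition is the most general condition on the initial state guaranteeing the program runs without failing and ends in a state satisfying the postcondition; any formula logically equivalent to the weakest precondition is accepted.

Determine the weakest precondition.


Working backward. After the program, the postcondition w + r - 1 >= 4 must hold; in canonical form it is r + w >= 5.
Before r := 2*r: 2*r + w >= 5
Before w := c + 7: c + 2*r >= -2
Before skip: c + 2*r >= -2
Before r := g: c + 2*g >= -2
Before g := g - 8: c + 2*g >= 14
Answer: WP = c + 2*g >= 14


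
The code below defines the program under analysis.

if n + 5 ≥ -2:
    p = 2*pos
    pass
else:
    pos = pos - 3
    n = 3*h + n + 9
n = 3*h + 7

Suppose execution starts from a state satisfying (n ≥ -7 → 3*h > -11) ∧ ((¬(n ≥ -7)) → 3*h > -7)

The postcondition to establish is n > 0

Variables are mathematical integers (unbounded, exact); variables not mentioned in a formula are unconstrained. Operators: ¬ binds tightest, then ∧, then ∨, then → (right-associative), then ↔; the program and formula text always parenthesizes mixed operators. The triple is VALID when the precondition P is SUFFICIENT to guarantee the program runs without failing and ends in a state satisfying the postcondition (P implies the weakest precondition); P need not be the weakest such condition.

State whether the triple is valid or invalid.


Working backward. After the program, n > 0 must hold.
Before n := 3*h + 7: 3*h > -7
Then branch requires 3*h > -7; else branch requires 3*h > -7.
Before the if: (n ≥ -7 → 3*h > -7) ∧ ((¬(n ≥ -7)) → 3*h > -7)
The weakest precondition is (n ≥ -7 → 3*h > -7) ∧ ((¬(n ≥ -7)) → 3*h > -7).
Check whether (n ≥ -7 → 3*h > -11) ∧ ((¬(n ≥ -7)) → 3*h > -7) implies it.
Countermodel: at the initial state h = -3, n = -7, the precondition holds but the weakest precondition fails.
Answer: invalid


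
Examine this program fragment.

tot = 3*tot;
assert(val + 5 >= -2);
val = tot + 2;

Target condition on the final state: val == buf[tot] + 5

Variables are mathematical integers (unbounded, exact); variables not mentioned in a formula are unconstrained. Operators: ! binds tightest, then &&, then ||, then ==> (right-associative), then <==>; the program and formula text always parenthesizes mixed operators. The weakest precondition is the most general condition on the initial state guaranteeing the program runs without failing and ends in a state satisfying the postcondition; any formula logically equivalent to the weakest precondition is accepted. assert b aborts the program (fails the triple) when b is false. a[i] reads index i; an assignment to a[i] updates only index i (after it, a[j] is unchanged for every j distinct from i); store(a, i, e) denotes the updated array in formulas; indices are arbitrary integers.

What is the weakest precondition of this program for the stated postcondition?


Working backward. After the program, val == buf[tot] + 5 must hold.
Before val := tot + 2: tot == buf[tot] + 3
Before assert val + 5 >= -2: val >= -7 && tot == buf[tot] + 3
Before tot := 3*tot: val >= -7 && 3*tot == buf[3*tot] + 3
Answer: WP = val >= -7 && 3*tot == buf[3*tot] + 3


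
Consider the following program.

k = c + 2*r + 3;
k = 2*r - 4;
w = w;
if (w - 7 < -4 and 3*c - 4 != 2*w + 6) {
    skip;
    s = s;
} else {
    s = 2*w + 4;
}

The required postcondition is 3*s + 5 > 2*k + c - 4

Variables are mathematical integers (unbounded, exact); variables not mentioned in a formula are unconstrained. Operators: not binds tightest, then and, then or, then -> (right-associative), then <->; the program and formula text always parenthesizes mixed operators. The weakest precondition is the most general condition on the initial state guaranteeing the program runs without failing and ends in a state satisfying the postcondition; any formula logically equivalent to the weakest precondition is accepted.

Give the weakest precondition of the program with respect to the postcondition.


Working backward. After the program, the postcondition 3*s + 5 > 2*k + c - 4 must hold; in canonical form it is 3*s > c + 2*k - 9.
Then branch requires 3*s > c + 2*k - 9; else branch requires 6*w > c + 2*k - 21.
Before the if: ((w < 3 and 3*c != 2*w + 10) -> 3*s > c + 2*k - 9) and ((not (w < 3 and 3*c != 2*w + 10)) -> 6*w > c + 2*k - 21)
Before w := w: ((w < 3 and 3*c != 2*w + 10) -> 3*s > c + 2*k - 9) and ((not (w < 3 and 3*c != 2*w + 10)) -> 6*w > c + 2*k - 21)
Before k := 2*r - 4: ((w < 3 and 3*c != 2*w + 10) -> 3*s > c + 4*r - 17) and ((not (w < 3 and 3*c != 2*w + 10)) -> 6*w > c + 4*r - 29)
Before k := c + 2*r + 3: ((w < 3 and 3*c != 2*w + 10) -> 3*s > c + 4*r - 17) and ((not (w < 3 and 3*c != 2*w + 10)) -> 6*w > c + 4*r - 29)
Answer: WP = ((w < 3 and 3*c != 2*w + 10) -> 3*s > c + 4*r - 17) and ((not (w < 3 and 3*c != 2*w + 10)) -> 6*w > c + 4*r - 29)


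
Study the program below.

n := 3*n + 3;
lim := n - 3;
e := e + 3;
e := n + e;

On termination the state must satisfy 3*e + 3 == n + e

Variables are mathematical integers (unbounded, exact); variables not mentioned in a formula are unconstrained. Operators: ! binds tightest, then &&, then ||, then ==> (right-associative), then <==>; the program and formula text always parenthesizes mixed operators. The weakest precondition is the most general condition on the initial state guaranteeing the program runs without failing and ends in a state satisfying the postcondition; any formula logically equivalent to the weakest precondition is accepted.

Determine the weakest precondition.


Working backward. After the program, the postcondition 3*e + 3 == n + e must hold; in canonical form it is 2*e == n - 3.
Before e := n + e: 2*e + n == -3
Before e := e + 3: 2*e + n == -9
Before lim := n - 3: 2*e + n == -9
Before n := 3*n + 3: 2*e + 3*n == -12
Answer: WP = 2*e + 3*n == -12


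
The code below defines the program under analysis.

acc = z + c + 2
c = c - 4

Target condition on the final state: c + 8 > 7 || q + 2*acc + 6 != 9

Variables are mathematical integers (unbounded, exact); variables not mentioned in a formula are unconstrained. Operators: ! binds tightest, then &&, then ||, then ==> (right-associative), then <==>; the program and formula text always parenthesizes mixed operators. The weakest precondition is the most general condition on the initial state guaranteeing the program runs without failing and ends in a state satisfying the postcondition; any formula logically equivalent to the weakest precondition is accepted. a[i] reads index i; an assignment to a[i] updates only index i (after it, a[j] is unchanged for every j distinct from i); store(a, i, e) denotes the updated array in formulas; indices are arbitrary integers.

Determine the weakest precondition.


Working backward. After the program, the postcondition c + 8 > 7 || q + 2*acc + 6 != 9 must hold; in canonical form it is c > -1 || 2*acc + q != 3.
Before c := c - 4: c > 3 || 2*acc + q != 3
Before acc := z + c + 2: c > 3 || 2*c + q + 2*z != -1
Answer: WP = c > 3 || 2*c + q + 2*z != -1


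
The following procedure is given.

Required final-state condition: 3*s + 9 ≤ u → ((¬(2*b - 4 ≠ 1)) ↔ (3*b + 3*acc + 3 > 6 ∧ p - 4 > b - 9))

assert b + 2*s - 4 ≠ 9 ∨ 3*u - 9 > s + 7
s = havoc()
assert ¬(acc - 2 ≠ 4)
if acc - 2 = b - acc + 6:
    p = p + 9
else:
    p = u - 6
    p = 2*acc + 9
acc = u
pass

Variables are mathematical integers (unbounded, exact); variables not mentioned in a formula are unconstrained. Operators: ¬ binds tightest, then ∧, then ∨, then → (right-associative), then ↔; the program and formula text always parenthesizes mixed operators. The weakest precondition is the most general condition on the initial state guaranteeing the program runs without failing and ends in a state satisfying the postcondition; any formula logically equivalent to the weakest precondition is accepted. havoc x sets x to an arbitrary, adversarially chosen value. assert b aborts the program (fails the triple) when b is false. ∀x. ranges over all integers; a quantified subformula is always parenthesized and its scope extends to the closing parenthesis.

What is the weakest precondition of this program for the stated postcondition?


Working backward. After the program, the postcondition 3*s + 9 ≤ u → ((¬(2*b - 4 ≠ 1)) ↔ (3*b + 3*acc + 3 > 6 ∧ p - 4 > b - 9)) must hold; in canonical form it is 3*s ≤ u - 9 → ((¬(2*b ≠ 5)) ↔ (3*acc + 3*b > 3 ∧ p > b - 5)).
Before skip: 3*s ≤ u - 9 → ((¬(2*b ≠ 5)) ↔ (3*acc + 3*b > 3 ∧ p > b - 5))
Before acc := u: 3*s ≤ u - 9 → ((¬(2*b ≠ 5)) ↔ (3*b + 3*u > 3 ∧ p > b - 5))
Then branch requires 3*s ≤ u - 9 → ((¬(2*b ≠ 5)) ↔ (3*b + 3*u > 3 ∧ p > b - 14)); else branch requires 3*s ≤ u - 9 → ((¬(2*b ≠ 5)) ↔ (3*b + 3*u > 3 ∧ 2*acc > b - 14)).
Before the if: (2*acc = b + 8 → (3*s ≤ u - 9 → ((¬(2*b ≠ 5)) ↔ (3*b + 3*u > 3 ∧ p > b - 14)))) ∧ ((¬(2*acc = b + 8)) → (3*s ≤ u - 9 → ((¬(2*b ≠ 5)) ↔ (3*b + 3*u > 3 ∧ 2*acc > b - 14))))
Before assert ¬(acc - 2 ≠ 4): (¬(acc ≠ 6)) ∧ (2*acc = b + 8 → (3*s ≤ u - 9 → ((¬(2*b ≠ 5)) ↔ (3*b + 3*u > 3 ∧ p > b - 14)))) ∧ ((¬(2*acc = b + 8)) → (3*s ≤ u - 9 → ((¬(2*b ≠ 5)) ↔ (3*b + 3*u > 3 ∧ 2*acc > b - 14))))
Before havoc s: ∀s_1. ((¬(acc ≠ 6)) ∧ (2*acc = b + 8 → (3*s_1 ≤ u - 9 → ((¬(2*b ≠ 5)) ↔ (3*b + 3*u > 3 ∧ p > b - 14)))) ∧ ((¬(2*acc = b + 8)) → (3*s_1 ≤ u - 9 → ((¬(2*b ≠ 5)) ↔ (3*b + 3*u > 3 ∧ 2*acc > b - 14)))))
Before assert b + 2*s - 4 ≠ 9 ∨ 3*u - 9 > s + 7: (b + 2*s ≠ 13 ∨ 3*u > s + 16) ∧ (∀s_1. ((¬(acc ≠ 6)) ∧ (2*acc = b + 8 → (3*s_1 ≤ u - 9 → ((¬(2*b ≠ 5)) ↔ (3*b + 3*u > 3 ∧ p > b - 14)))) ∧ ((¬(2*acc = b + 8)) → (3*s_1 ≤ u - 9 → ((¬(2*b ≠ 5)) ↔ (3*b + 3*u > 3 ∧ 2*acc > b - 14))))))
Answer: WP = (b + 2*s ≠ 13 ∨ 3*u > s + 16) ∧ (∀s_1. ((¬(acc ≠ 6)) ∧ (2*acc = b + 8 → (3*s_1 ≤ u - 9 → ((¬(2*b ≠ 5)) ↔ (3*b + 3*u > 3 ∧ p > b - 14)))) ∧ ((¬(2*acc = b + 8)) → (3*s_1 ≤ u - 9 → ((¬(2*b ≠ 5)) ↔ (3*b + 3*u > 3 ∧ 2*acc > b - 14))))))


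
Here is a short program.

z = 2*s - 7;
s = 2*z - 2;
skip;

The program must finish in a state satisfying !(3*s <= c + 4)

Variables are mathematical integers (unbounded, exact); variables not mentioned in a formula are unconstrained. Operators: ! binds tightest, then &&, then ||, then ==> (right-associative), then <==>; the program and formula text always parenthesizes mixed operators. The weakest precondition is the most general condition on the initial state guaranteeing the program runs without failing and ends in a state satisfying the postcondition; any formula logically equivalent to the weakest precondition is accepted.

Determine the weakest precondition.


Working backward. After the program, !(3*s <= c + 4) must hold.
Before skip: !(3*s <= c + 4)
Before s := 2*z - 2: !(6*z <= c + 10)
Before z := 2*s - 7: !(12*s <= c + 52)
Answer: WP = !(12*s <= c + 52)


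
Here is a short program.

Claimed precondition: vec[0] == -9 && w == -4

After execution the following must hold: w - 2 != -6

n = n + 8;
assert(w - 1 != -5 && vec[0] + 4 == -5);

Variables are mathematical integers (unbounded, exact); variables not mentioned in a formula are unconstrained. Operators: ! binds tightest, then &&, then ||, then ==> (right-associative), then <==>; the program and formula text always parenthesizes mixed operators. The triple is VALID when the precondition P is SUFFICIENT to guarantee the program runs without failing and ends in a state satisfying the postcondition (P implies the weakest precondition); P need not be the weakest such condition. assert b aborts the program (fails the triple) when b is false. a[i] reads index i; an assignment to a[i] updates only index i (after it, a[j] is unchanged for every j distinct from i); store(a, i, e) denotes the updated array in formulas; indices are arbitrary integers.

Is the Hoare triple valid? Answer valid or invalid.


Working backward. After the program, the postcondition w - 2 != -6 must hold; in canonical form it is w != -4.
Before assert w - 1 != -5 && vec[0] + 4 == -5: w != -4 && vec[0] == -9
Before n := n + 8: w != -4 && vec[0] == -9
The weakest precondition is w != -4 && vec[0] == -9.
Check whether vec[0] == -9 && w == -4 implies it.
Countermodel: at the initial state vec = {[0] = -9, elsewhere -9}, w = -4, the precondition holds but the weakest precondition fails.
Answer: invalid


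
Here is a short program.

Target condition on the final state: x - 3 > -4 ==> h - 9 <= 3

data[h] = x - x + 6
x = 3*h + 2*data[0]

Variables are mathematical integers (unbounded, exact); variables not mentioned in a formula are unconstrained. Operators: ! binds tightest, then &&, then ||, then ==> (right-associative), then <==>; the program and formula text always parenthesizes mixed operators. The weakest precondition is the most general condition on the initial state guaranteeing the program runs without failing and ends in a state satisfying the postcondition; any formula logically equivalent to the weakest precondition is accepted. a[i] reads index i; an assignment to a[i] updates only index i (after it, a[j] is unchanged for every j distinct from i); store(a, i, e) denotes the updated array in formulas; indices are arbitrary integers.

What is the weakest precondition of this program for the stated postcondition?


Working backward. After the program, the postcondition x - 3 > -4 ==> h - 9 <= 3 must hold; in canonical form it is x > -1 ==> h <= 12.
Before x := 3*h + 2*data[0]: 2*data[0] + 3*h > -1 ==> h <= 12
Before data[h] := x - x + 6: 2*store(data, h, 6)[0] + 3*h > -1 ==> h <= 12
Answer: WP = 2*store(data, h, 6)[0] + 3*h > -1 ==> h <= 12


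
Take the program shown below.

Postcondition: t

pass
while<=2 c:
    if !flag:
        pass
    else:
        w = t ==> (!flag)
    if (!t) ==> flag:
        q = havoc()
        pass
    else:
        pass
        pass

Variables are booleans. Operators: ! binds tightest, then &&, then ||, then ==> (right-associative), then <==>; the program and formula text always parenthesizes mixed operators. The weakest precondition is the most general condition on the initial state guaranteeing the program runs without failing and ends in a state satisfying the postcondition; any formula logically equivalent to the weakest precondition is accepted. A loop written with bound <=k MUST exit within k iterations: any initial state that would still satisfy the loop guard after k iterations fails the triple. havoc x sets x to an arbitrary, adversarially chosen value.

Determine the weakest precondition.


Working backward. After the program, t must hold.
Before the loop (bound <=2), unroll the exhaustion recursion (WP_0 = exit-now case; WP_j = one more guarded iteration, up to j = 2):
  WP_0: (!c) && t
  WP_1: (c ==> (((!flag) ==> ((((!t) ==> flag) ==> ((!c) && t)) && ((!((!t) ==> flag)) ==> ((!c) && t)))) && (flag ==> ((((!t) ==> flag) ==> ((!c) && t)) && ((!((!t) ==> flag)) ==> ((!c) && t)))))) && ((!c) ==> t)
  WP_2: (c ==> (((!flag) ==> ((((!t) ==> flag) ==> ((c ==> (((!flag) ==> ((((!t) ==> flag) ==> ((!c) && t)) && ((!((!t) ==> flag)) ==> ((!c) && t)))) && (flag ==> ((((!t) ==> flag) ==> ((!c) && t)) && ((!((!t) ==> flag)) ==> ((!c) && t)))))) && ((!c) ==> t))) && ((!((!t) ==> flag)) ==> ((c ==> (((!flag) ==> ((((!t) ==> flag) ==> ((!c) && t)) && ((!((!t) ==> flag)) ==> ((!c) && t)))) && (flag ==> ((((!t) ==> flag) ==> ((!c) && t)) && ((!((!t) ==> flag)) ==> ((!c) && t)))))) && ((!c) ==> t))))) && (flag ==> ((((!t) ==> flag) ==> ((c ==> (((!flag) ==> ((((!t) ==> flag) ==> ((!c) && t)) && ((!((!t) ==> flag)) ==> ((!c) && t)))) && (flag ==> ((((!t) ==> flag) ==> ((!c) && t)) && ((!((!t) ==> flag)) ==> ((!c) && t)))))) && ((!c) ==> t))) && ((!((!t) ==> flag)) ==> ((c ==> (((!flag) ==> ((((!t) ==> flag) ==> ((!c) && t)) && ((!((!t) ==> flag)) ==> ((!c) && t)))) && (flag ==> ((((!t) ==> flag) ==> ((!c) && t)) && ((!((!t) ==> flag)) ==> ((!c) && t)))))) && ((!c) ==> t))))))) && ((!c) ==> t)
So before the loop: (c ==> (((!flag) ==> ((((!t) ==> flag) ==> ((c ==> (((!flag) ==> ((((!t) ==> flag) ==> ((!c) && t)) && ((!((!t) ==> flag)) ==> ((!c) && t)))) && (flag ==> ((((!t) ==> flag) ==> ((!c) && t)) && ((!((!t) ==> flag)) ==> ((!c) && t)))))) && ((!c) ==> t))) && ((!((!t) ==> flag)) ==> ((c ==> (((!flag) ==> ((((!t) ==> flag) ==> ((!c) && t)) && ((!((!t) ==> flag)) ==> ((!c) && t)))) && (flag ==> ((((!t) ==> flag) ==> ((!c) && t)) && ((!((!t) ==> flag)) ==> ((!c) && t)))))) && ((!c) ==> t))))) && (flag ==> ((((!t) ==> flag) ==> ((c ==> (((!flag) ==> ((((!t) ==> flag) ==> ((!c) && t)) && ((!((!t) ==> flag)) ==> ((!c) && t)))) && (flag ==> ((((!t) ==> flag) ==> ((!c) && t)) && ((!((!t) ==> flag)) ==> ((!c) && t)))))) && ((!c) ==> t))) && ((!((!t) ==> flag)) ==> ((c ==> (((!flag) ==> ((((!t) ==> flag) ==> ((!c) && t)) && ((!((!t) ==> flag)) ==> ((!c) && t)))) && (flag ==> ((((!t) ==> flag) ==> ((!c) && t)) && ((!((!t) ==> flag)) ==> ((!c) && t)))))) && ((!c) ==> t))))))) && ((!c) ==> t)
Before skip: (c ==> (((!flag) ==> ((((!t) ==> flag) ==> ((c ==> (((!flag) ==> ((((!t) ==> flag) ==> ((!c) && t)) && ((!((!t) ==> flag)) ==> ((!c) && t)))) && (flag ==> ((((!t) ==> flag) ==> ((!c) && t)) && ((!((!t) ==> flag)) ==> ((!c) && t)))))) && ((!c) ==> t))) && ((!((!t) ==> flag)) ==> ((c ==> (((!flag) ==> ((((!t) ==> flag) ==> ((!c) && t)) && ((!((!t) ==> flag)) ==> ((!c) && t)))) && (flag ==> ((((!t) ==> flag) ==> ((!c) && t)) && ((!((!t) ==> flag)) ==> ((!c) && t)))))) && ((!c) ==> t))))) && (flag ==> ((((!t) ==> flag) ==> ((c ==> (((!flag) ==> ((((!t) ==> flag) ==> ((!c) && t)) && ((!((!t) ==> flag)) ==> ((!c) && t)))) && (flag ==> ((((!t) ==> flag) ==> ((!c) && t)) && ((!((!t) ==> flag)) ==> ((!c) && t)))))) && ((!c) ==> t))) && ((!((!t) ==> flag)) ==> ((c ==> (((!flag) ==> ((((!t) ==> flag) ==> ((!c) && t)) && ((!((!t) ==> flag)) ==> ((!c) && t)))) && (flag ==> ((((!t) ==> flag) ==> ((!c) && t)) && ((!((!t) ==> flag)) ==> ((!c) && t)))))) && ((!c) ==> t))))))) && ((!c) ==> t)
Answer: WP = (c ==> (((!flag) ==> ((((!t) ==> flag) ==> ((c ==> (((!flag) ==> ((((!t) ==> flag) ==> ((!c) && t)) && ((!((!t) ==> flag)) ==> ((!c) && t)))) && (flag ==> ((((!t) ==> flag) ==> ((!c) && t)) && ((!((!t) ==> flag)) ==> ((!c) && t)))))) && ((!c) ==> t))) && ((!((!t) ==> flag)) ==> ((c ==> (((!flag) ==> ((((!t) ==> flag) ==> ((!c) && t)) && ((!((!t) ==> flag)) ==> ((!c) && t)))) && (flag ==> ((((!t) ==> flag) ==> ((!c) && t)) && ((!((!t) ==> flag)) ==> ((!c) && t)))))) && ((!c) ==> t))))) && (flag ==> ((((!t) ==> flag) ==> ((c ==> (((!flag) ==> ((((!t) ==> flag) ==> ((!c) && t)) && ((!((!t) ==> flag)) ==> ((!c) && t)))) && (flag ==> ((((!t) ==> flag) ==> ((!c) && t)) && ((!((!t) ==> flag)) ==> ((!c) && t)))))) && ((!c) ==> t))) && ((!((!t) ==> flag)) ==> ((c ==> (((!flag) ==> ((((!t) ==> flag) ==> ((!c) && t)) && ((!((!t) ==> flag)) ==> ((!c) && t)))) && (flag ==> ((((!t) ==> flag) ==> ((!c) && t)) && ((!((!t) ==> flag)) ==> ((!c) && t)))))) && ((!c) ==> t))))))) && ((!c) ==> t)


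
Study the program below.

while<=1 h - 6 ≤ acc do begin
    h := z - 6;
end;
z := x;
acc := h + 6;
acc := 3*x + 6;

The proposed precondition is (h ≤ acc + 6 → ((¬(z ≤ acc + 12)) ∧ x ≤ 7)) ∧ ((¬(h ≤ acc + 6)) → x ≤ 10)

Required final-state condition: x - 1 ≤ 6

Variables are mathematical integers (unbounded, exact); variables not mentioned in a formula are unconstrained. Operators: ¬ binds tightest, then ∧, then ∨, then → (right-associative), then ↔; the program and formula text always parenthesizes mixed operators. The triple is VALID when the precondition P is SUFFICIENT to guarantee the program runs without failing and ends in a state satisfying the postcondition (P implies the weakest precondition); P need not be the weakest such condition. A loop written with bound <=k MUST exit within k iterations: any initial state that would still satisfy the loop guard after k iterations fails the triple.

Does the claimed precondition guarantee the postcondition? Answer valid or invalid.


Working backward. After the program, the postcondition x - 1 ≤ 6 must hold; in canonical form it is x ≤ 7.
Before acc := 3*x + 6: x ≤ 7
Before acc := h + 6: x ≤ 7
Before z := x: x ≤ 7
Before the loop (bound <=1), unroll the exhaustion recursion (WP_0 = exit-now case; WP_j = one more guarded iteration, up to j = 1):
  WP_0: (¬(h ≤ acc + 6)) ∧ x ≤ 7
  WP_1: (h ≤ acc + 6 → ((¬(z ≤ acc + 12)) ∧ x ≤ 7)) ∧ ((¬(h ≤ acc + 6)) → x ≤ 7)
So before the loop: (h ≤ acc + 6 → ((¬(z ≤ acc + 12)) ∧ x ≤ 7)) ∧ ((¬(h ≤ acc + 6)) → x ≤ 7)
The weakest precondition is (h ≤ acc + 6 → ((¬(z ≤ acc + 12)) ∧ x ≤ 7)) ∧ ((¬(h ≤ acc + 6)) → x ≤ 7).
Check whether (h ≤ acc + 6 → ((¬(z ≤ acc + 12)) ∧ x ≤ 7)) ∧ ((¬(h ≤ acc + 6)) → x ≤ 10) implies it.
Countermodel: at the initial state acc = -6, h = 1, x = 8, z = 0, the precondition holds but the weakest precondition fails.
Answer: invalid


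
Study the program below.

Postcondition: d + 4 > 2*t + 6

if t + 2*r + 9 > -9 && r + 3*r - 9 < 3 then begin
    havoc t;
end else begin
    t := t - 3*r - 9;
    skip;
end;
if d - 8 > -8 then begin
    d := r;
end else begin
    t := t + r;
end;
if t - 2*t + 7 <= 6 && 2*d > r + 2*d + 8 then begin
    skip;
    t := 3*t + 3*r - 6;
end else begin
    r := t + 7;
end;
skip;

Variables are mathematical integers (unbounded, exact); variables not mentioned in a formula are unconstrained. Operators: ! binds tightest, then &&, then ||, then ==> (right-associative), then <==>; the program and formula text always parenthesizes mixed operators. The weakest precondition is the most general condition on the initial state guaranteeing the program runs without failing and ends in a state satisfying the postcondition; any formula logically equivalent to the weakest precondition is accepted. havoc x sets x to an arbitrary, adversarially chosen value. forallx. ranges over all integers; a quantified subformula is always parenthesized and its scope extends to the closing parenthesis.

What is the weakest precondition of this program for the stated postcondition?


Working backward. After the program, the postcondition d + 4 > 2*t + 6 must hold; in canonical form it is d > 2*t + 2.
Before skip: d > 2*t + 2
Then branch requires d > 6*r + 6*t - 10; else branch requires d > 2*t + 2.
Before the if: ((t >= 1 && r < -8) ==> d > 6*r + 6*t - 10) && ((!(t >= 1 && r < -8)) ==> d > 2*t + 2)
Then branch requires ((t >= 1 && r < -8) ==> 5*r + 6*t < 10) && ((!(t >= 1 && r < -8)) ==> r > 2*t + 2); else branch requires ((r + t >= 1 && r < -8) ==> d > 12*r + 6*t - 10) && ((!(r + t >= 1 && r < -8)) ==> d > 2*r + 2*t + 2).
Before the if: (d > 0 ==> (((t >= 1 && r < -8) ==> 5*r + 6*t < 10) && ((!(t >= 1 && r < -8)) ==> r > 2*t + 2))) && ((!(d > 0)) ==> (((r + t >= 1 && r < -8) ==> d > 12*r + 6*t - 10) && ((!(r + t >= 1 && r < -8)) ==> d > 2*r + 2*t + 2)))
Then branch requires forall t_1. ((d > 0 ==> (((t_1 >= 1 && r < -8) ==> 5*r + 6*t_1 < 10) && ((!(t_1 >= 1 && r < -8)) ==> r > 2*t_1 + 2))) && ((!(d > 0)) ==> (((r + t_1 >= 1 && r < -8) ==> d > 12*r + 6*t_1 - 10) && ((!(r + t_1 >= 1 && r < -8)) ==> d > 2*r + 2*t_1 + 2)))); else branch requires (d > 0 ==> (((t >= 3*r + 10 && r < -8) ==> 6*t < 13*r + 64) && ((!(t >= 3*r + 10 && r < -8)) ==> 7*r > 2*t - 16))) && ((!(d > 0)) ==> (((t >= 2*r + 10 && r < -8) ==> d + 6*r > 6*t - 64) && ((!(t >= 2*r + 10 && r < -8)) ==> d + 4*r > 2*t - 16))).
Before the if: ((2*r + t > -18 && 4*r < 12) ==> (forall t_1. ((d > 0 ==> (((t_1 >= 1 && r < -8) ==> 5*r + 6*t_1 < 10) && ((!(t_1 >= 1 && r < -8)) ==> r > 2*t_1 + 2))) && ((!(d > 0)) ==> (((r + t_1 >= 1 && r < -8) ==> d > 12*r + 6*t_1 - 10) && ((!(r + t_1 >= 1 && r < -8)) ==> d > 2*r + 2*t_1 + 2)))))) && ((!(2*r + t > -18 && 4*r < 12)) ==> ((d > 0 ==> (((t >= 3*r + 10 && r < -8) ==> 6*t < 13*r + 64) && ((!(t >= 3*r + 10 && r < -8)) ==> 7*r > 2*t - 16))) && ((!(d > 0)) ==> (((t >= 2*r + 10 && r < -8) ==> d + 6*r > 6*t - 64) && ((!(t >= 2*r + 10 && r < -8)) ==> d + 4*r > 2*t - 16)))))
Answer: WP = ((2*r + t > -18 && 4*r < 12) ==> (forall t_1. ((d > 0 ==> (((t_1 >= 1 && r < -8) ==> 5*r + 6*t_1 < 10) && ((!(t_1 >= 1 && r < -8)) ==> r > 2*t_1 + 2))) && ((!(d > 0)) ==> (((r + t_1 >= 1 && r < -8) ==> d > 12*r + 6*t_1 - 10) && ((!(r + t_1 >= 1 && r < -8)) ==> d > 2*r + 2*t_1 + 2)))))) && ((!(2*r + t > -18 && 4*r < 12)) ==> ((d > 0 ==> (((t >= 3*r + 10 && r < -8) ==> 6*t < 13*r + 64) && ((!(t >= 3*r + 10 && r < -8)) ==> 7*r > 2*t - 16))) && ((!(d > 0)) ==> (((t >= 2*r + 10 && r < -8) ==> d + 6*r > 6*t - 64) && ((!(t >= 2*r + 10 && r < -8)) ==> d + 4*r > 2*t - 16)))))


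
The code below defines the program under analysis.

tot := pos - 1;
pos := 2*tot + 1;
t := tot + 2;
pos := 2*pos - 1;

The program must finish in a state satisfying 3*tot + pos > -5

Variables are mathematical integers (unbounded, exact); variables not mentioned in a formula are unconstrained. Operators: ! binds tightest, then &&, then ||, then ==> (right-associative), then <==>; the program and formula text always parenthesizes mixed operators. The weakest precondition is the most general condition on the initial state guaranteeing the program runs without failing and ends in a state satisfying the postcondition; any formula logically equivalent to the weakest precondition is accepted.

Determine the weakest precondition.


Working backward. After the program, the postcondition 3*tot + pos > -5 must hold; in canonical form it is pos + 3*tot > -5.
Before pos := 2*pos - 1: 2*pos + 3*tot > -4
Before t := tot + 2: 2*pos + 3*tot > -4
Before pos := 2*tot + 1: 7*tot > -6
Before tot := pos - 1: 7*pos > 1
Answer: WP = 7*pos > 1


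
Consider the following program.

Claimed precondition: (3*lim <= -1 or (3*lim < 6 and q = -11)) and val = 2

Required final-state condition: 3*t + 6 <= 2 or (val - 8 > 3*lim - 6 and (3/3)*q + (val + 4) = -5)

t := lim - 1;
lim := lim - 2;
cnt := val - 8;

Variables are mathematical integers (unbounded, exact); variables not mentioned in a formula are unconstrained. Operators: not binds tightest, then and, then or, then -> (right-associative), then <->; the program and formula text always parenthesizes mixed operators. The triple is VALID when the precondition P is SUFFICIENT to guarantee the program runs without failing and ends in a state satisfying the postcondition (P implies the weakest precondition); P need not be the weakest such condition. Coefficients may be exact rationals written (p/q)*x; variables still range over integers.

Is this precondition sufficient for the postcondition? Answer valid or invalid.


Working backward. After the program, the postcondition 3*t + 6 <= 2 or (val - 8 > 3*lim - 6 and (3/3)*q + (val + 4) = -5) must hold; in canonical form it is 3*t <= -4 or (val > 3*lim + 2 and q + val = -9).
Before cnt := val - 8: 3*t <= -4 or (val > 3*lim + 2 and q + val = -9)
Before lim := lim - 2: 3*t <= -4 or (val > 3*lim - 4 and q + val = -9)
Before t := lim - 1: 3*lim <= -1 or (val > 3*lim - 4 and q + val = -9)
The weakest precondition is 3*lim <= -1 or (val > 3*lim - 4 and q + val = -9).
Check whether (3*lim <= -1 or (3*lim < 6 and q = -11)) and val = 2 implies it.
Every state satisfying the precondition satisfies the weakest precondition: the implication holds.
Answer: valid


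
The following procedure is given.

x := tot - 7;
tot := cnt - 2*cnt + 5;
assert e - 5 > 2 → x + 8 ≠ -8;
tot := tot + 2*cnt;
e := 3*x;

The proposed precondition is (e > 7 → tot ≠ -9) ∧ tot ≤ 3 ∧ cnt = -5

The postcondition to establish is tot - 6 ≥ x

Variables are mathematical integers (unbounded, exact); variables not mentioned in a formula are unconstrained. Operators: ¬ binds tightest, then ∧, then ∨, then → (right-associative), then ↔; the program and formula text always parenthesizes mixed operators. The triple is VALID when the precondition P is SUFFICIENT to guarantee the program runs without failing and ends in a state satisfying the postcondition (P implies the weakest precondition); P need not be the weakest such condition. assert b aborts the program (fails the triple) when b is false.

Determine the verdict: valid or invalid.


Working backward. After the program, the postcondition tot - 6 ≥ x must hold; in canonical form it is tot ≥ x + 6.
Before e := 3*x: tot ≥ x + 6
Before tot := tot + 2*cnt: 2*cnt + tot ≥ x + 6
Before assert e - 5 > 2 → x + 8 ≠ -8: (e > 7 → x ≠ -16) ∧ 2*cnt + tot ≥ x + 6
Before tot := cnt - 2*cnt + 5: (e > 7 → x ≠ -16) ∧ cnt ≥ x + 1
Before x := tot - 7: (e > 7 → tot ≠ -9) ∧ cnt ≥ tot - 6
The weakest precondition is (e > 7 → tot ≠ -9) ∧ cnt ≥ tot - 6.
Check whether (e > 7 → tot ≠ -9) ∧ tot ≤ 3 ∧ cnt = -5 implies it.
Countermodel: at the initial state cnt = -5, e = 8, tot = 2, the precondition holds but the weakest precondition fails.
Answer: invalid


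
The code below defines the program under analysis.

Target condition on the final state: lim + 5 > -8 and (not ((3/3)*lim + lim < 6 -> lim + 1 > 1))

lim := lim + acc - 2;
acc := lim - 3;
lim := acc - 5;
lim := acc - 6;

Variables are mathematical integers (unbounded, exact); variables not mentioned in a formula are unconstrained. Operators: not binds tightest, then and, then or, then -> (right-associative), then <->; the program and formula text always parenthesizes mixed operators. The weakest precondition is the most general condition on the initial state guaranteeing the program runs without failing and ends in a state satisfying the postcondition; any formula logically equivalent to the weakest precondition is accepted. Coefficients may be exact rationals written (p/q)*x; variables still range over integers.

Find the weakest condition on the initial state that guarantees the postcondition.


Working backward. After the program, the postcondition lim + 5 > -8 and (not ((3/3)*lim + lim < 6 -> lim + 1 > 1)) must hold; in canonical form it is lim > -13 and (not (2*lim < 6 -> lim > 0)).
Before lim := acc - 6: acc > -7 and (not (2*acc < 18 -> acc > 6))
Before lim := acc - 5: acc > -7 and (not (2*acc < 18 -> acc > 6))
Before acc := lim - 3: lim > -4 and (not (2*lim < 24 -> lim > 9))
Before lim := lim + acc - 2: acc + lim > -2 and (not (2*acc + 2*lim < 28 -> acc + lim > 11))
Answer: WP = acc + lim > -2 and (not (2*acc + 2*lim < 28 -> acc + lim > 11))


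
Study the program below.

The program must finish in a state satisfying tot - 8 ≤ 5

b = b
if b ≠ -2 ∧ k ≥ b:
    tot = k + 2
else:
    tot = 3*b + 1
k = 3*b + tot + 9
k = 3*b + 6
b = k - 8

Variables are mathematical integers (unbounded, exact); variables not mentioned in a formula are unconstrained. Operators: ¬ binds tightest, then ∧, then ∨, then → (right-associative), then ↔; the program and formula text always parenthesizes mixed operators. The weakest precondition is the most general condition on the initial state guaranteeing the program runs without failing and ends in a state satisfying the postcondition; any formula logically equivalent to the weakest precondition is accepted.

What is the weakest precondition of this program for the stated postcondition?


Working backward. After the program, the postcondition tot - 8 ≤ 5 must hold; in canonical form it is tot ≤ 13.
Before b := k - 8: tot ≤ 13
Before k := 3*b + 6: tot ≤ 13
Before k := 3*b + tot + 9: tot ≤ 13
Then branch requires k ≤ 11; else branch requires 3*b ≤ 12.
Before the if: ((b ≠ -2 ∧ k ≥ b) → k ≤ 11) ∧ ((¬(b ≠ -2 ∧ k ≥ b)) → 3*b ≤ 12)
Before b := b: ((b ≠ -2 ∧ k ≥ b) → k ≤ 11) ∧ ((¬(b ≠ -2 ∧ k ≥ b)) → 3*b ≤ 12)
Answer: WP = ((b ≠ -2 ∧ k ≥ b) → k ≤ 11) ∧ ((¬(b ≠ -2 ∧ k ≥ b)) → 3*b ≤ 12)


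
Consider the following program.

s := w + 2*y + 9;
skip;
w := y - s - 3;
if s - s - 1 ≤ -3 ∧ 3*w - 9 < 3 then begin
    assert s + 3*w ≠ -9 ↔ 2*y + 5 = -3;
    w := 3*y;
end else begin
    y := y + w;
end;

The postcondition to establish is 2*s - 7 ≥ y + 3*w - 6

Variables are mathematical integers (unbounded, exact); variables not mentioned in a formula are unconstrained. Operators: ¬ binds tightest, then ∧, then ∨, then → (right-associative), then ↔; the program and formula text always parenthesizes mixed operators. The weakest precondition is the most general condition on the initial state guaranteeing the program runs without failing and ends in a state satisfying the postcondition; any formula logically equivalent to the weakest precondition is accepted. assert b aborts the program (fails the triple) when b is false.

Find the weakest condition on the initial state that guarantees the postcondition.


Working backward. After the program, the postcondition 2*s - 7 ≥ y + 3*w - 6 must hold; in canonical form it is 2*s ≥ 3*w + y + 1.
Then branch requires (s + 3*w ≠ -9 ↔ 2*y = -8) ∧ 2*s ≥ 10*y + 1; else branch requires 2*s ≥ 4*w + y + 1.
Before the if: 2*s ≥ 4*w + y + 1
Before w := y - s - 3: 6*s ≥ 5*y - 11
Before skip: 6*s ≥ 5*y - 11
Before s := w + 2*y + 9: 6*w + 7*y ≥ -65
Answer: WP = 6*w + 7*y ≥ -65


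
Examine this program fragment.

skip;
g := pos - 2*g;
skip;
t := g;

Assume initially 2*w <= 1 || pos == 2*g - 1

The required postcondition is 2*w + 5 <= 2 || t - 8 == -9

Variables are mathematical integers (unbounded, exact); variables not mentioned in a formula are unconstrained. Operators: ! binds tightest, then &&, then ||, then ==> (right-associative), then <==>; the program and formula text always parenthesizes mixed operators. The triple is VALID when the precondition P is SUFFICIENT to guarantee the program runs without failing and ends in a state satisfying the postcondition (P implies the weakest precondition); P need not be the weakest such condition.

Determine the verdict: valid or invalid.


Working backward. After the program, the postcondition 2*w + 5 <= 2 || t - 8 == -9 must hold; in canonical form it is 2*w <= -3 || t == -1.
Before t := g: 2*w <= -3 || g == -1
Before skip: 2*w <= -3 || g == -1
Before g := pos - 2*g: 2*w <= -3 || pos == 2*g - 1
Before skip: 2*w <= -3 || pos == 2*g - 1
The weakest precondition is 2*w <= -3 || pos == 2*g - 1.
Check whether 2*w <= 1 || pos == 2*g - 1 implies it.
Countermodel: at the initial state g = 0, pos = 0, w = -1, the precondition holds but the weakest precondition fails.
Answer: invalid


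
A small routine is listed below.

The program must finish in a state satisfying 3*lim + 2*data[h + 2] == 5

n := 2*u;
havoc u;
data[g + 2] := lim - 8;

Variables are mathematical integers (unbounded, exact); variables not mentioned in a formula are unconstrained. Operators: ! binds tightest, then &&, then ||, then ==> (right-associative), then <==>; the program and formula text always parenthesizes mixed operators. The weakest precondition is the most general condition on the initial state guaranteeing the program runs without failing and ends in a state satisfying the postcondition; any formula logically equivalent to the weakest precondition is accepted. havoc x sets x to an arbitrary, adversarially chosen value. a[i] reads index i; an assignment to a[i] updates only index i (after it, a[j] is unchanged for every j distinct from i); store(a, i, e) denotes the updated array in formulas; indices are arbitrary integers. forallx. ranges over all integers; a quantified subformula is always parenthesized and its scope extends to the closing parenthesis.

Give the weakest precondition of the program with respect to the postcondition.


Working backward. After the program, the postcondition 3*lim + 2*data[h + 2] == 5 must hold; in canonical form it is 2*data[h + 2] + 3*lim == 5.
Before data[g + 2] := lim - 8: 2*store(data, g + 2, lim - 8)[h + 2] + 3*lim == 5
Before havoc u: 2*store(data, g + 2, lim - 8)[h + 2] + 3*lim == 5
Before n := 2*u: 2*store(data, g + 2, lim - 8)[h + 2] + 3*lim == 5
Answer: WP = 2*store(data, g + 2, lim - 8)[h + 2] + 3*lim == 5


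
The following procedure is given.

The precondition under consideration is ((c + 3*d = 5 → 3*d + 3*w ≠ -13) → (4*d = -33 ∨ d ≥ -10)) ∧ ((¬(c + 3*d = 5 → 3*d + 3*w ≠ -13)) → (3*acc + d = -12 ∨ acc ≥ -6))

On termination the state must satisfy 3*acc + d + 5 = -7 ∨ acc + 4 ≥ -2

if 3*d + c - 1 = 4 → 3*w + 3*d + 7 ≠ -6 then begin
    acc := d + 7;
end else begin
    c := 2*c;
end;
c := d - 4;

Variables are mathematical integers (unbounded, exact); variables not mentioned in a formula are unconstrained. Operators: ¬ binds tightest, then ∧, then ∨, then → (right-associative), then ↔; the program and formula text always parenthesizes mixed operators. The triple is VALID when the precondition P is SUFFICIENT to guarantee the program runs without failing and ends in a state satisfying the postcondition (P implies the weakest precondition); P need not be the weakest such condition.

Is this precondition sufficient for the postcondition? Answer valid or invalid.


Working backward. After the program, the postcondition 3*acc + d + 5 = -7 ∨ acc + 4 ≥ -2 must hold; in canonical form it is 3*acc + d = -12 ∨ acc ≥ -6.
Before c := d - 4: 3*acc + d = -12 ∨ acc ≥ -6
Then branch requires 4*d = -33 ∨ d ≥ -13; else branch requires 3*acc + d = -12 ∨ acc ≥ -6.
Before the if: ((c + 3*d = 5 → 3*d + 3*w ≠ -13) → (4*d = -33 ∨ d ≥ -13)) ∧ ((¬(c + 3*d = 5 → 3*d + 3*w ≠ -13)) → (3*acc + d = -12 ∨ acc ≥ -6))
The weakest precondition is ((c + 3*d = 5 → 3*d + 3*w ≠ -13) → (4*d = -33 ∨ d ≥ -13)) ∧ ((¬(c + 3*d = 5 → 3*d + 3*w ≠ -13)) → (3*acc + d = -12 ∨ acc ≥ -6)).
Check whether ((c + 3*d = 5 → 3*d + 3*w ≠ -13) → (4*d = -33 ∨ d ≥ -10)) ∧ ((¬(c + 3*d = 5 → 3*d + 3*w ≠ -13)) → (3*acc + d = -12 ∨ acc ≥ -6)) implies it.
Every state satisfying the precondition satisfies the weakest precondition: the implication holds.
Answer: valid


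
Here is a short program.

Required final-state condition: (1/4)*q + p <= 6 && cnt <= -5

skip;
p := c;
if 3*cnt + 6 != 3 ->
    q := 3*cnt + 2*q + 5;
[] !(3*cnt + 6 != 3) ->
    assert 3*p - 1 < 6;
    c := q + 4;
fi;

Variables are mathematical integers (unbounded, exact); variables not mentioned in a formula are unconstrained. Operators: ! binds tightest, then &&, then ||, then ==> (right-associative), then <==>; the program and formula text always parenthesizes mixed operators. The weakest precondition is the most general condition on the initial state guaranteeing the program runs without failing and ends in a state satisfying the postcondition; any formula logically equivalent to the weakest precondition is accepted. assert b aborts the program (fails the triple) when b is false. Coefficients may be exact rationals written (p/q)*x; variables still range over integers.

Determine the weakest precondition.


Working backward. After the program, the postcondition (1/4)*q + p <= 6 && cnt <= -5 must hold; in canonical form it is p + (1/4)*q <= 6 && cnt <= -5.
Then branch requires (3/4)*cnt + p + (1/2)*q <= 19/4 && cnt <= -5; else branch requires 3*p < 7 && p + (1/4)*q <= 6 && cnt <= -5.
Before the if: (3*cnt != -3 ==> ((3/4)*cnt + p + (1/2)*q <= 19/4 && cnt <= -5)) && ((!(3*cnt != -3)) ==> (3*p < 7 && p + (1/4)*q <= 6 && cnt <= -5))
Before p := c: (3*cnt != -3 ==> (c + (3/4)*cnt + (1/2)*q <= 19/4 && cnt <= -5)) && ((!(3*cnt != -3)) ==> (3*c < 7 && c + (1/4)*q <= 6 && cnt <= -5))
Before skip: (3*cnt != -3 ==> (c + (3/4)*cnt + (1/2)*q <= 19/4 && cnt <= -5)) && ((!(3*cnt != -3)) ==> (3*c < 7 && c + (1/4)*q <= 6 && cnt <= -5))
Answer: WP = (3*cnt != -3 ==> (c + (3/4)*cnt + (1/2)*q <= 19/4 && cnt <= -5)) && ((!(3*cnt != -3)) ==> (3*c < 7 && c + (1/4)*q <= 6 && cnt <= -5))
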